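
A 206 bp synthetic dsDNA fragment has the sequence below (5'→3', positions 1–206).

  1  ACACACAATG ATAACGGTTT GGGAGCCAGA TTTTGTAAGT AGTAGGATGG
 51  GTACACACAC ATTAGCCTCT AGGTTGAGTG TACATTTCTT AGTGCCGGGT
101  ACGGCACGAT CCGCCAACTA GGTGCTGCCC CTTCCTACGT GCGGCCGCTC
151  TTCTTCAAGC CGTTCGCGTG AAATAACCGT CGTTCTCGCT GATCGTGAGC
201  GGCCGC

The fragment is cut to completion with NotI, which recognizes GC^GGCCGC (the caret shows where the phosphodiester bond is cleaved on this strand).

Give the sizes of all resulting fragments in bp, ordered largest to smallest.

142, 58, 6 bp

NotI sites (GCGGCCGC) start at positions 141, 199.
NotI cuts after base 2 of each site, so after positions 142, 200.
Linear molecule, 2 cuts → 3 fragments:
  1–142 → 142 bp
  143–200 → 58 bp
  201–206 → 6 bp
Sorted largest to smallest: 142, 58, 6 bp.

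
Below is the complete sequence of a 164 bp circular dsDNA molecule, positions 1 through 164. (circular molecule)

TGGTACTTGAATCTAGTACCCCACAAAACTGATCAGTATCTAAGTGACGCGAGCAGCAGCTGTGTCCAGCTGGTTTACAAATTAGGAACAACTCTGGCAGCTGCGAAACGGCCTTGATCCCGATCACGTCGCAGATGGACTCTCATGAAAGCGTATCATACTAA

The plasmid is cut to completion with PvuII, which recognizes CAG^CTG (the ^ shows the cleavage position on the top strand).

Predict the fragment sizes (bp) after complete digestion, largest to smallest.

PvuII sites (CAGCTG) start at positions 57, 67, 98.
PvuII cuts after base 3 of each site, so after positions 59, 69, 100.
Circular molecule, 3 cuts → 3 fragments:
  60–69 → 10 bp
  70–100 → 31 bp
  101–164 then 1–59 → 64 + 59 = 123 bp
Sorted largest to smallest: 123, 31, 10 bp.

123, 31, 10 bp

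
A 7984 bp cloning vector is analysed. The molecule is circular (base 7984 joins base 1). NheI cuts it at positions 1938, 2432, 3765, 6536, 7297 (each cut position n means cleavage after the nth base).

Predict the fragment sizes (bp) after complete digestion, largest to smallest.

Circular molecule, 5 cuts → 5 fragments:
  2432 − 1938 = 494 bp
  3765 − 2432 = 1333 bp
  6536 − 3765 = 2771 bp
  7297 − 6536 = 761 bp
  wrap: 7984 − 7297 + 1938 = 2625 bp
Sorted largest to smallest: 2771, 2625, 1333, 761, 494 bp.

2771, 2625, 1333, 761, 494 bp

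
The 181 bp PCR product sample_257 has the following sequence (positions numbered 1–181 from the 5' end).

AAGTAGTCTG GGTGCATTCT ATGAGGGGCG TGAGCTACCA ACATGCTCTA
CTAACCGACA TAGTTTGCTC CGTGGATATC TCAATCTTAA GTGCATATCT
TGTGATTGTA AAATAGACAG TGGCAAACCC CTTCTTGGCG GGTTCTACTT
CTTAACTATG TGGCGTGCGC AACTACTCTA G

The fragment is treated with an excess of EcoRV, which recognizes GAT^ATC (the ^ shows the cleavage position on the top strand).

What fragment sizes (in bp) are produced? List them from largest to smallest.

The EcoRV site (GATATC) starts at position 75.
EcoRV cuts after base 3 of each site, so after position 77.
Linear molecule, 1 cut → 2 fragments:
  1–77 → 77 bp
  78–181 → 104 bp
Sorted largest to smallest: 104, 77 bp.

104, 77 bp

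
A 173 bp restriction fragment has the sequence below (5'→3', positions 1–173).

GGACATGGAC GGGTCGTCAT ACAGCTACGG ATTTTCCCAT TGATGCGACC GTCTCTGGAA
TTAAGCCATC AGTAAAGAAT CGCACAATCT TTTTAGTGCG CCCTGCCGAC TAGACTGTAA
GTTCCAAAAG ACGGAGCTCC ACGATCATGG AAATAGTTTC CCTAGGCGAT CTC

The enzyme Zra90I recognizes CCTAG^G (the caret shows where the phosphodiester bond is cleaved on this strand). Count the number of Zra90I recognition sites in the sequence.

1

CCTAGG occurs starting at position 161.
Zra90I cuts at 1 site.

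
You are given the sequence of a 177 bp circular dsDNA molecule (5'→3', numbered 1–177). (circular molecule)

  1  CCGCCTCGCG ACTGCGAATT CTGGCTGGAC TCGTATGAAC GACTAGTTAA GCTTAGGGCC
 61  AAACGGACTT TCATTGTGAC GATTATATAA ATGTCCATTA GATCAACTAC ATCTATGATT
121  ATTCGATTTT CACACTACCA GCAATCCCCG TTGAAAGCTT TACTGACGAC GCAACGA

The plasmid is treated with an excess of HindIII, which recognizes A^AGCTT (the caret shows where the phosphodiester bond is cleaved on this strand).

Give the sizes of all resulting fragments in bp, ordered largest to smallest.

HindIII sites (AAGCTT) start at positions 49, 155.
HindIII cuts after the first base of each site, so after positions 49, 155.
Circular molecule, 2 cuts → 2 fragments:
  50–155 → 106 bp
  156–177 then 1–49 → 22 + 49 = 71 bp
Sorted largest to smallest: 106, 71 bp.

106, 71 bp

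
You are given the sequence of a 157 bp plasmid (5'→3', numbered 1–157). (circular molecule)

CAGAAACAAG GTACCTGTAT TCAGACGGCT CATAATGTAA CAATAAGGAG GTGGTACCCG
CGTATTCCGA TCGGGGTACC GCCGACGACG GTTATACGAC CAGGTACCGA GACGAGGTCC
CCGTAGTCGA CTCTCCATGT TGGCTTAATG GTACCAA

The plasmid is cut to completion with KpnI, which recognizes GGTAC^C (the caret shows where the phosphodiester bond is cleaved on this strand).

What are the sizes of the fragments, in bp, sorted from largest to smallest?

KpnI sites (GGTACC) start at positions 10, 53, 75, 103, 150.
KpnI cuts after base 5 of each site (before the last base), so after positions 14, 57, 79, 107, 154.
Circular molecule, 5 cuts → 5 fragments:
  15–57 → 43 bp
  58–79 → 22 bp
  80–107 → 28 bp
  108–154 → 47 bp
  155–157 then 1–14 → 3 + 14 = 17 bp
Sorted largest to smallest: 47, 43, 28, 22, 17 bp.

47, 43, 28, 22, 17 bp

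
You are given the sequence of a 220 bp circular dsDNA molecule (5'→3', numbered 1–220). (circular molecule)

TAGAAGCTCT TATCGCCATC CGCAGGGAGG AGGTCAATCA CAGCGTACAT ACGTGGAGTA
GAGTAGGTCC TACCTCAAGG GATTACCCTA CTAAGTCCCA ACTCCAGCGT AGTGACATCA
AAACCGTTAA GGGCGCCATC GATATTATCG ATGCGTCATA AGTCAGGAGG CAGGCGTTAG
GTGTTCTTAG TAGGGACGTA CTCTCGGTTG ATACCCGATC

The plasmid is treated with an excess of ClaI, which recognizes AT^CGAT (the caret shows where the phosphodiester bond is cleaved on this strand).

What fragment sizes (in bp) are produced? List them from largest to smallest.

ClaI sites (ATCGAT) start at positions 138, 147.
ClaI cuts after base 2 of each site, so after positions 139, 148.
Circular molecule, 2 cuts → 2 fragments:
  140–148 → 9 bp
  149–220 then 1–139 → 72 + 139 = 211 bp
Sorted largest to smallest: 211, 9 bp.

211, 9 bp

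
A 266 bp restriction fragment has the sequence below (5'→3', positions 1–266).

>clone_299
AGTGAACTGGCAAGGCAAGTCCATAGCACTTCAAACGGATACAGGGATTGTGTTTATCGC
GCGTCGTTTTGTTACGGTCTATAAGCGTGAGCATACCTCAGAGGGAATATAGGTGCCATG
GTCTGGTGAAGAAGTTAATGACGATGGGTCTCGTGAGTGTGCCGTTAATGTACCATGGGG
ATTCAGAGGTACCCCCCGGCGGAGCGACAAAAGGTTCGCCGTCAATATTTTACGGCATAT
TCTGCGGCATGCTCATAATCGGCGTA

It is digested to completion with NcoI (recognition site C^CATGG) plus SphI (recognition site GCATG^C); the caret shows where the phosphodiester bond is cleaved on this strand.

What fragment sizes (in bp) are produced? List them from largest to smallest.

116, 78, 57, 15 bp

NcoI sites (CCATGG) start at positions 116, 173.
NcoI cuts after the first base of each site, so after positions 116, 173.
The SphI site (GCATGC) starts at position 247.
SphI cuts after base 5 of each site (before the last base), so after position 251.
Combined cut positions: 116, 173, 251.
Linear molecule, 3 cuts → 4 fragments:
  1–116 → 116 bp
  117–173 → 57 bp
  174–251 → 78 bp
  252–266 → 15 bp
Sorted largest to smallest: 116, 78, 57, 15 bp.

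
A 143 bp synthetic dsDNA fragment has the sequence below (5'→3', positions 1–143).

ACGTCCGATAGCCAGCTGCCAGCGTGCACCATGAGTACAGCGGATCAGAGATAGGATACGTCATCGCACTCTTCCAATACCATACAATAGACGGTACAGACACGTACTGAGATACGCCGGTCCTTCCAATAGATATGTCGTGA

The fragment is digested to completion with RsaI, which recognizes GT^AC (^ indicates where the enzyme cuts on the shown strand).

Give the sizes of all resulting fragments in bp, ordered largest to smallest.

RsaI sites (GTAC) start at positions 35, 94, 104.
RsaI cuts after base 2 of each site, so after positions 36, 95, 105.
Linear molecule, 3 cuts → 4 fragments:
  1–36 → 36 bp
  37–95 → 59 bp
  96–105 → 10 bp
  106–143 → 38 bp
Sorted largest to smallest: 59, 38, 36, 10 bp.

59, 38, 36, 10 bp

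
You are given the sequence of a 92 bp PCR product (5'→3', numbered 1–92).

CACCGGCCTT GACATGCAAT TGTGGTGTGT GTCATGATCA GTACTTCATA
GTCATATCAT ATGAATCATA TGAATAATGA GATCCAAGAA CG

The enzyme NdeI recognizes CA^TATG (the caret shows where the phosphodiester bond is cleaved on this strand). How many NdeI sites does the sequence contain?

CATATG occurs starting at positions 58, 67.
NdeI cuts at 2 sites.

2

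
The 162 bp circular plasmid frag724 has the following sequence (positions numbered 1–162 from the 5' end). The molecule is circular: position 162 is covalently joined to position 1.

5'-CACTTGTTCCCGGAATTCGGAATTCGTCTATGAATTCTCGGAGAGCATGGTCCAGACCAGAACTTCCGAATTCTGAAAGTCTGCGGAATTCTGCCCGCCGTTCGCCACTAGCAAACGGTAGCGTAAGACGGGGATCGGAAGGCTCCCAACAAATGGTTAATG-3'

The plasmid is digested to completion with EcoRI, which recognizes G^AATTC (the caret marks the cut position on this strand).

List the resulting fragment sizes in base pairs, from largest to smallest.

EcoRI sites (GAATTC) start at positions 13, 20, 32, 68, 86.
EcoRI cuts after the first base of each site, so after positions 13, 20, 32, 68, 86.
Circular molecule, 5 cuts → 5 fragments:
  14–20 → 7 bp
  21–32 → 12 bp
  33–68 → 36 bp
  69–86 → 18 bp
  87–162 then 1–13 → 76 + 13 = 89 bp
Sorted largest to smallest: 89, 36, 18, 12, 7 bp.

89, 36, 18, 12, 7 bp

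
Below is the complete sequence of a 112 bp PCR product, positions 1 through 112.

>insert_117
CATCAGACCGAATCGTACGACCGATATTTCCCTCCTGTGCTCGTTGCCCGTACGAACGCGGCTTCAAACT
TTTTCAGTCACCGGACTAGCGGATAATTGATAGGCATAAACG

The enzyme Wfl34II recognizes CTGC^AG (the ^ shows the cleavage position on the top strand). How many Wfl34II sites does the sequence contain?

0

No occurrence of CTGCAG is present in the sequence.
Wfl34II does not cut: 0 sites.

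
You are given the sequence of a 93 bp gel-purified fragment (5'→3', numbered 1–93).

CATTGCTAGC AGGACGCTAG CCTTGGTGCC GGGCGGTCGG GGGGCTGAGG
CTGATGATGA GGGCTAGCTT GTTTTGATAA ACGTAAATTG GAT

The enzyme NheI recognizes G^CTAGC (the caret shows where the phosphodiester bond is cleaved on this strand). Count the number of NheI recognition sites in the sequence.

GCTAGC occurs starting at positions 5, 16, 63.
NheI cuts at 3 sites.

3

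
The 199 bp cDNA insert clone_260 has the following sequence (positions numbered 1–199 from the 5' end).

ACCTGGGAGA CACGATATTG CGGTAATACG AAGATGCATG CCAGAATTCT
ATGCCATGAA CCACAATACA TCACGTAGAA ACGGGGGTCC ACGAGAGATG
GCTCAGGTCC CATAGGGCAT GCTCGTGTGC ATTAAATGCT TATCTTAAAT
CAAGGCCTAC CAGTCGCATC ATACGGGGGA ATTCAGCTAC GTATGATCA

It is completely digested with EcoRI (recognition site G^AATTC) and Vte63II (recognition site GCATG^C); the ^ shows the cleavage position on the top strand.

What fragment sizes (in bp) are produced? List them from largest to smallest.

77, 58, 40, 20, 4 bp

EcoRI sites (GAATTC) start at positions 44, 179.
EcoRI cuts after the first base of each site, so after positions 44, 179.
Vte63II sites (GCATGC) start at positions 36, 117.
Vte63II cuts after base 5 of each site (before the last base), so after positions 40, 121.
Combined cut positions: 40, 44, 121, 179.
Linear molecule, 4 cuts → 5 fragments:
  1–40 → 40 bp
  41–44 → 4 bp
  45–121 → 77 bp
  122–179 → 58 bp
  180–199 → 20 bp
Sorted largest to smallest: 77, 58, 40, 20, 4 bp.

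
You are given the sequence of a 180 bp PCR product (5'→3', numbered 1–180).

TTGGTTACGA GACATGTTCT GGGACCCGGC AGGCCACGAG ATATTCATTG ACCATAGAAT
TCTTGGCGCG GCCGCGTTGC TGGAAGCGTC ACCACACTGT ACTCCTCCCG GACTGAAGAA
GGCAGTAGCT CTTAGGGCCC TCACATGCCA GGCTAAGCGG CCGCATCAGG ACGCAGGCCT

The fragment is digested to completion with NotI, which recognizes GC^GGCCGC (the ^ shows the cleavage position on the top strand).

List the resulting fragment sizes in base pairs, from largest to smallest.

89, 69, 22 bp

NotI sites (GCGGCCGC) start at positions 68, 157.
NotI cuts after base 2 of each site, so after positions 69, 158.
Linear molecule, 2 cuts → 3 fragments:
  1–69 → 69 bp
  70–158 → 89 bp
  159–180 → 22 bp
Sorted largest to smallest: 89, 69, 22 bp.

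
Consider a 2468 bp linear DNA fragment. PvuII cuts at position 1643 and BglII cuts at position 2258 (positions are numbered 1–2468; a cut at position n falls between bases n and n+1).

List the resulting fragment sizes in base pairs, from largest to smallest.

1643, 615, 210 bp

Combined cut positions (sorted): 1643, 2258.
Linear molecule, 2 cuts → 3 fragments:
  1643 − 0 = 1643 bp
  2258 − 1643 = 615 bp
  2468 − 2258 = 210 bp
Sorted largest to smallest: 1643, 615, 210 bp.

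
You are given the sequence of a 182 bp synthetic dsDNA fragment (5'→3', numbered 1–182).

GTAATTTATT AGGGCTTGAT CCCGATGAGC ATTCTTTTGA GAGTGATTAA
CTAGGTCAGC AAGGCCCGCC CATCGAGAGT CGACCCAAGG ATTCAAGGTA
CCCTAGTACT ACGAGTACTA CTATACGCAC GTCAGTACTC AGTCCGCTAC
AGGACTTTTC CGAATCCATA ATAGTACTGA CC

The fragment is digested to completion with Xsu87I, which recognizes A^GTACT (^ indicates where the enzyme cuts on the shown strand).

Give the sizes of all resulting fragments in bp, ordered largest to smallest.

105, 39, 20, 9, 9 bp

Xsu87I sites (AGTACT) start at positions 105, 114, 134, 173.
Xsu87I cuts after the first base of each site, so after positions 105, 114, 134, 173.
Linear molecule, 4 cuts → 5 fragments:
  1–105 → 105 bp
  106–114 → 9 bp
  115–134 → 20 bp
  135–173 → 39 bp
  174–182 → 9 bp
Sorted largest to smallest: 105, 39, 20, 9, 9 bp.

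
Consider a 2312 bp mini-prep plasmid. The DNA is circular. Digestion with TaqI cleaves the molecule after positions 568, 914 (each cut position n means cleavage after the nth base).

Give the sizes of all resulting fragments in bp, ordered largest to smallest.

1966, 346 bp

Circular molecule, 2 cuts → 2 fragments:
  914 − 568 = 346 bp
  wrap: 2312 − 914 + 568 = 1966 bp
Sorted largest to smallest: 1966, 346 bp.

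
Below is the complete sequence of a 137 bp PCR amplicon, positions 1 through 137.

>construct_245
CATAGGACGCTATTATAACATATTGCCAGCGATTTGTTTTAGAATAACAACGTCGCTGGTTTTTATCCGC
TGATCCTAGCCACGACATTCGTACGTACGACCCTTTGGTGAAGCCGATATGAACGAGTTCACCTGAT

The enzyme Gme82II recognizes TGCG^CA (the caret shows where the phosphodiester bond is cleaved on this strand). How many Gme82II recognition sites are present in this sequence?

0

No occurrence of TGCGCA is present in the sequence.
Gme82II does not cut: 0 sites.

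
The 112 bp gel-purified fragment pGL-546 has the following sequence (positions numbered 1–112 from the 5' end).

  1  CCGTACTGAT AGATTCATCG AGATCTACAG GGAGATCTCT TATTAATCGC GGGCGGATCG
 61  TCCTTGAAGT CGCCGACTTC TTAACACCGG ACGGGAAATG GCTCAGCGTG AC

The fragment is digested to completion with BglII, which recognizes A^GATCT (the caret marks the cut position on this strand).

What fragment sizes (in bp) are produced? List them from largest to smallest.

BglII sites (AGATCT) start at positions 21, 33.
BglII cuts after the first base of each site, so after positions 21, 33.
Linear molecule, 2 cuts → 3 fragments:
  1–21 → 21 bp
  22–33 → 12 bp
  34–112 → 79 bp
Sorted largest to smallest: 79, 21, 12 bp.

79, 21, 12 bp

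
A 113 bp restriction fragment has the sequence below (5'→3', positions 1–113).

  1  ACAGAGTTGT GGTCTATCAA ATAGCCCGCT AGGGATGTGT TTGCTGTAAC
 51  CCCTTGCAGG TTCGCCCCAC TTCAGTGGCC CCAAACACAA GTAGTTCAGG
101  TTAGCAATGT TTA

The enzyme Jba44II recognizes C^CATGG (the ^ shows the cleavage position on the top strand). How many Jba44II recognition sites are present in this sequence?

0

No occurrence of CCATGG is present in the sequence.
Jba44II does not cut: 0 sites.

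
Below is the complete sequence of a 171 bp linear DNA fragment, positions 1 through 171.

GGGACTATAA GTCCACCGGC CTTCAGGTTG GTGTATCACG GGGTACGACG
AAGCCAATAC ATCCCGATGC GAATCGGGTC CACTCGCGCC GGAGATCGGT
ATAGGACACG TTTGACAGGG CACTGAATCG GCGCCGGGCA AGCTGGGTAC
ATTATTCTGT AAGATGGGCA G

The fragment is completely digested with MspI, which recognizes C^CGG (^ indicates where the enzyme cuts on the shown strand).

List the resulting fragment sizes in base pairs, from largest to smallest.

MspI sites (CCGG) start at positions 16, 89, 134.
MspI cuts after the first base of each site, so after positions 16, 89, 134.
Linear molecule, 3 cuts → 4 fragments:
  1–16 → 16 bp
  17–89 → 73 bp
  90–134 → 45 bp
  135–171 → 37 bp
Sorted largest to smallest: 73, 45, 37, 16 bp.

73, 45, 37, 16 bp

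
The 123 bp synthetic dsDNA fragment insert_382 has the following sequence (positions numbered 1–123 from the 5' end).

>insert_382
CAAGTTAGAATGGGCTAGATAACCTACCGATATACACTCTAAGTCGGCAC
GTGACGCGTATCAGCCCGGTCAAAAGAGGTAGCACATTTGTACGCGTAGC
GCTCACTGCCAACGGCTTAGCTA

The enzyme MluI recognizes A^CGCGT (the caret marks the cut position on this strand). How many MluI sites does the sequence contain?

2

ACGCGT occurs starting at positions 54, 92.
MluI cuts at 2 sites.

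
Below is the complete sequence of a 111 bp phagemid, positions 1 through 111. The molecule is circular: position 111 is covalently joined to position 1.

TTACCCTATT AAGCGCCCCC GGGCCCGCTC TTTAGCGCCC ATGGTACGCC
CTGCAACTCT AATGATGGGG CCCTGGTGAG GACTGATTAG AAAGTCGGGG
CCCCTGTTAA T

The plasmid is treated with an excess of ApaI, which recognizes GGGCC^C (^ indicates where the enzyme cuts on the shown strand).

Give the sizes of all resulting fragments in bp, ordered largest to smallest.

47, 34, 30 bp

ApaI sites (GGGCCC) start at positions 21, 68, 98.
ApaI cuts after base 5 of each site (before the last base), so after positions 25, 72, 102.
Circular molecule, 3 cuts → 3 fragments:
  26–72 → 47 bp
  73–102 → 30 bp
  103–111 then 1–25 → 9 + 25 = 34 bp
Sorted largest to smallest: 47, 34, 30 bp.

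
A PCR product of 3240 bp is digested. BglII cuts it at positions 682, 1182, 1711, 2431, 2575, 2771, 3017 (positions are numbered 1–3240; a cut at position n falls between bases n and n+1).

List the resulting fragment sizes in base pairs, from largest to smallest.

Linear molecule, 7 cuts → 8 fragments:
  682 − 0 = 682 bp
  1182 − 682 = 500 bp
  1711 − 1182 = 529 bp
  2431 − 1711 = 720 bp
  2575 − 2431 = 144 bp
  2771 − 2575 = 196 bp
  3017 − 2771 = 246 bp
  3240 − 3017 = 223 bp
Sorted largest to smallest: 720, 682, 529, 500, 246, 223, 196, 144 bp.

720, 682, 529, 500, 246, 223, 196, 144 bp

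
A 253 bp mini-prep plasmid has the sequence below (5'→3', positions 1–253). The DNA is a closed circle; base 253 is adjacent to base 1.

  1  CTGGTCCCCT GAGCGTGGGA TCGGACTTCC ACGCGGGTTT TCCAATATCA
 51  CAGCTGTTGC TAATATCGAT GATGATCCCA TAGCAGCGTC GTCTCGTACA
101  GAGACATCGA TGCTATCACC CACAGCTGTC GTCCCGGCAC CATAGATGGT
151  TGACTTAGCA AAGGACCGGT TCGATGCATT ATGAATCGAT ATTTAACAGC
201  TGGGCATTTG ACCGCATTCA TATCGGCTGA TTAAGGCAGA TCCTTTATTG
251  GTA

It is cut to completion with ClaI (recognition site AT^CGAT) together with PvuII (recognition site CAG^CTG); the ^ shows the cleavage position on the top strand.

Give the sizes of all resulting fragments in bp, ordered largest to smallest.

107, 61, 41, 18, 13, 13 bp

ClaI sites (ATCGAT) start at positions 65, 106, 185.
ClaI cuts after base 2 of each site, so after positions 66, 107, 186.
PvuII sites (CAGCTG) start at positions 51, 123, 197.
PvuII cuts after base 3 of each site, so after positions 53, 125, 199.
Combined cut positions: 53, 66, 107, 125, 186, 199.
Circular molecule, 6 cuts → 6 fragments:
  54–66 → 13 bp
  67–107 → 41 bp
  108–125 → 18 bp
  126–186 → 61 bp
  187–199 → 13 bp
  200–253 then 1–53 → 54 + 53 = 107 bp
Sorted largest to smallest: 107, 61, 41, 18, 13, 13 bp.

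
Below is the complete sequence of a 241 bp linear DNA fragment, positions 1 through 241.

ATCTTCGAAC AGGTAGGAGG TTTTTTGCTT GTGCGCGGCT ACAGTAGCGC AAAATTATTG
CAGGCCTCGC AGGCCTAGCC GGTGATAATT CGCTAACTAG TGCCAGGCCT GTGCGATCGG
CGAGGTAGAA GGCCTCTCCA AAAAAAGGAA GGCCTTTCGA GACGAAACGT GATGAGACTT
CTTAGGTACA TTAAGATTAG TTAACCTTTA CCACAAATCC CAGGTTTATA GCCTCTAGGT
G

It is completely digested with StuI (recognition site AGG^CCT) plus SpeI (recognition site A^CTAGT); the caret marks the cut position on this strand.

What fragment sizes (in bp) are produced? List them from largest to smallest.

StuI sites (AGGCCT) start at positions 62, 71, 105, 130, 150.
StuI cuts after base 3 of each site, so after positions 64, 73, 107, 132, 152.
The SpeI site (ACTAGT) starts at position 96.
SpeI cuts after the first base of each site, so after position 96.
Combined cut positions: 64, 73, 96, 107, 132, 152.
Linear molecule, 6 cuts → 7 fragments:
  1–64 → 64 bp
  65–73 → 9 bp
  74–96 → 23 bp
  97–107 → 11 bp
  108–132 → 25 bp
  133–152 → 20 bp
  153–241 → 89 bp
Sorted largest to smallest: 89, 64, 25, 23, 20, 11, 9 bp.

89, 64, 25, 23, 20, 11, 9 bp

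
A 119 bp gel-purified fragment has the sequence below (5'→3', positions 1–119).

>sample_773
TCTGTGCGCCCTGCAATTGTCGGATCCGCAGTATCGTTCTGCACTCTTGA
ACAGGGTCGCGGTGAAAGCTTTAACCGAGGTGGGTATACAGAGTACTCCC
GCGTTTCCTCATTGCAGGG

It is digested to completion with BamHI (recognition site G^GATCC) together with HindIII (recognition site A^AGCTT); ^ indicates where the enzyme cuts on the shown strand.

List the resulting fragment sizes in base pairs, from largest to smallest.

53, 44, 22 bp

The BamHI site (GGATCC) starts at position 22.
BamHI cuts after the first base of each site, so after position 22.
The HindIII site (AAGCTT) starts at position 66.
HindIII cuts after the first base of each site, so after position 66.
Combined cut positions: 22, 66.
Linear molecule, 2 cuts → 3 fragments:
  1–22 → 22 bp
  23–66 → 44 bp
  67–119 → 53 bp
Sorted largest to smallest: 53, 44, 22 bp.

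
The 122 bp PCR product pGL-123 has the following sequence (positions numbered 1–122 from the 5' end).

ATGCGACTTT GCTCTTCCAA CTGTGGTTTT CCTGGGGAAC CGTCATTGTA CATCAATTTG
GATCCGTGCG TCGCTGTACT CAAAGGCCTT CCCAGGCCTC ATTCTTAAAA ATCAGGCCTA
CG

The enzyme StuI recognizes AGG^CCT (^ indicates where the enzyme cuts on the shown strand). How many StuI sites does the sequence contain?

AGGCCT occurs starting at positions 84, 94, 114.
StuI cuts at 3 sites.

3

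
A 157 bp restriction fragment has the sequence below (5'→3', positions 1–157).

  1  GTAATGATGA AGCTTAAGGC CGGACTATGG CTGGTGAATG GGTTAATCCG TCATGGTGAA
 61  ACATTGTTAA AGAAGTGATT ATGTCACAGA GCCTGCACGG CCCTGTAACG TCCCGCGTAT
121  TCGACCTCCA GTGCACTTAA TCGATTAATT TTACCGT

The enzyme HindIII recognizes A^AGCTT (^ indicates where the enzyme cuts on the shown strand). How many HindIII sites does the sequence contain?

1

AAGCTT occurs starting at position 10.
HindIII cuts at 1 site.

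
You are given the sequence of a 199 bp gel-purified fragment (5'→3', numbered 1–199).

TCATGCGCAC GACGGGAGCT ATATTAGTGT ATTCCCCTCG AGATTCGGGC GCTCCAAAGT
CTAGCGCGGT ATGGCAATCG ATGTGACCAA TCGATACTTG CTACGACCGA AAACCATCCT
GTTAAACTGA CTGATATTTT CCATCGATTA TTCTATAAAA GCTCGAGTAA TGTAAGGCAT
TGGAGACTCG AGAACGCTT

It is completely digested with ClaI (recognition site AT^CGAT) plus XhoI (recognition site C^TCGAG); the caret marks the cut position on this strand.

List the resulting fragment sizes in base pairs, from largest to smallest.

53, 41, 37, 25, 18, 13, 12 bp

ClaI sites (ATCGAT) start at positions 77, 90, 143.
ClaI cuts after base 2 of each site, so after positions 78, 91, 144.
XhoI sites (CTCGAG) start at positions 37, 162, 187.
XhoI cuts after the first base of each site, so after positions 37, 162, 187.
Combined cut positions: 37, 78, 91, 144, 162, 187.
Linear molecule, 6 cuts → 7 fragments:
  1–37 → 37 bp
  38–78 → 41 bp
  79–91 → 13 bp
  92–144 → 53 bp
  145–162 → 18 bp
  163–187 → 25 bp
  188–199 → 12 bp
Sorted largest to smallest: 53, 41, 37, 25, 18, 13, 12 bp.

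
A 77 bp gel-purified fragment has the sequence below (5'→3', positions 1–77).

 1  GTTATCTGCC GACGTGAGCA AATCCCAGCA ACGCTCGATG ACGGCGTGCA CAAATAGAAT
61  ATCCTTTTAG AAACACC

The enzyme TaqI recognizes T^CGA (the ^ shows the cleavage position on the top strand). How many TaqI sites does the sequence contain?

TCGA occurs starting at position 35.
TaqI cuts at 1 site.

1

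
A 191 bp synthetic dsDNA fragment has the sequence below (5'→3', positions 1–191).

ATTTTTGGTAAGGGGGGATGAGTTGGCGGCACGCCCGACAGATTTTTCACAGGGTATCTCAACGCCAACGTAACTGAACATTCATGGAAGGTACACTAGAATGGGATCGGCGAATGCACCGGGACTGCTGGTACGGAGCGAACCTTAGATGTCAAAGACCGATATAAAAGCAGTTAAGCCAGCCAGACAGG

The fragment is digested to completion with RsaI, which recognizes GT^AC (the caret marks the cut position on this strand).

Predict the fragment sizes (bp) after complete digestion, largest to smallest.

92, 59, 40 bp

RsaI sites (GTAC) start at positions 91, 131.
RsaI cuts after base 2 of each site, so after positions 92, 132.
Linear molecule, 2 cuts → 3 fragments:
  1–92 → 92 bp
  93–132 → 40 bp
  133–191 → 59 bp
Sorted largest to smallest: 92, 59, 40 bp.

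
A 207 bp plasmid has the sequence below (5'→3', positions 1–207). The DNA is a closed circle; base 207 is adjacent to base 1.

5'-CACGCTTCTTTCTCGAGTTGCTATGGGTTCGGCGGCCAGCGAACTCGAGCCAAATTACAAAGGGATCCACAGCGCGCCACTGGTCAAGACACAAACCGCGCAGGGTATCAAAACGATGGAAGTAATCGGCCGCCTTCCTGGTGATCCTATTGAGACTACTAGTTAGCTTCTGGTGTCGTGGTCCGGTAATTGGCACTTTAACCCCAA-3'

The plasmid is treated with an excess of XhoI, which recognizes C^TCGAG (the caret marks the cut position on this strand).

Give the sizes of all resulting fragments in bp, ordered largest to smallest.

XhoI sites (CTCGAG) start at positions 12, 44.
XhoI cuts after the first base of each site, so after positions 12, 44.
Circular molecule, 2 cuts → 2 fragments:
  13–44 → 32 bp
  45–207 then 1–12 → 163 + 12 = 175 bp
Sorted largest to smallest: 175, 32 bp.

175, 32 bp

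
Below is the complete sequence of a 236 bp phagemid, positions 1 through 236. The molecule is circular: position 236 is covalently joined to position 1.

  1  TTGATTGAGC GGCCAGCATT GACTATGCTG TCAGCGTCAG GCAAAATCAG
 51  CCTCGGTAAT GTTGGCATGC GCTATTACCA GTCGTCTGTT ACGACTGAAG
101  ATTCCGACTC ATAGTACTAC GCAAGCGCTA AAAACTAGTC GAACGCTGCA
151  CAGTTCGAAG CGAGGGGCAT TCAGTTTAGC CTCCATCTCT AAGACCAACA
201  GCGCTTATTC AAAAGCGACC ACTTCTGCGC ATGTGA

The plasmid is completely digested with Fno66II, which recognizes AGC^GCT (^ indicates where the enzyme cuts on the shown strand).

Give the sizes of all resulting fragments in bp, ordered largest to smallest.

160, 76 bp

Fno66II sites (AGCGCT) start at positions 124, 200.
Fno66II cuts after base 3 of each site, so after positions 126, 202.
Circular molecule, 2 cuts → 2 fragments:
  127–202 → 76 bp
  203–236 then 1–126 → 34 + 126 = 160 bp
Sorted largest to smallest: 160, 76 bp.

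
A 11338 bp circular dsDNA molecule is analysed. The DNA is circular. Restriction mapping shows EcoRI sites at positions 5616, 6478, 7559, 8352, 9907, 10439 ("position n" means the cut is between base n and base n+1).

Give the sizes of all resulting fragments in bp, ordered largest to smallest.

6515, 1555, 1081, 862, 793, 532 bp

Circular molecule, 6 cuts → 6 fragments:
  6478 − 5616 = 862 bp
  7559 − 6478 = 1081 bp
  8352 − 7559 = 793 bp
  9907 − 8352 = 1555 bp
  10439 − 9907 = 532 bp
  wrap: 11338 − 10439 + 5616 = 6515 bp
Sorted largest to smallest: 6515, 1555, 1081, 862, 793, 532 bp.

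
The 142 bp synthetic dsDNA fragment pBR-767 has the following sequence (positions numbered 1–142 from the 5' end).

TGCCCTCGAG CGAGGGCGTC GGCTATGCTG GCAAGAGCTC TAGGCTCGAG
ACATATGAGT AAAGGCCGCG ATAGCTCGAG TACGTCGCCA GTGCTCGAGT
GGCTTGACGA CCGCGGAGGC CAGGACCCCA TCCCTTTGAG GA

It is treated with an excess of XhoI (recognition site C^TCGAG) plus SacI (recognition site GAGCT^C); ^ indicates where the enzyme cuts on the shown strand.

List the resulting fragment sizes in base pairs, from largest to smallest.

48, 34, 30, 19, 6, 5 bp

XhoI sites (CTCGAG) start at positions 5, 45, 75, 94.
XhoI cuts after the first base of each site, so after positions 5, 45, 75, 94.
The SacI site (GAGCTC) starts at position 35.
SacI cuts after base 5 of each site (before the last base), so after position 39.
Combined cut positions: 5, 39, 45, 75, 94.
Linear molecule, 5 cuts → 6 fragments:
  1–5 → 5 bp
  6–39 → 34 bp
  40–45 → 6 bp
  46–75 → 30 bp
  76–94 → 19 bp
  95–142 → 48 bp
Sorted largest to smallest: 48, 34, 30, 19, 6, 5 bp.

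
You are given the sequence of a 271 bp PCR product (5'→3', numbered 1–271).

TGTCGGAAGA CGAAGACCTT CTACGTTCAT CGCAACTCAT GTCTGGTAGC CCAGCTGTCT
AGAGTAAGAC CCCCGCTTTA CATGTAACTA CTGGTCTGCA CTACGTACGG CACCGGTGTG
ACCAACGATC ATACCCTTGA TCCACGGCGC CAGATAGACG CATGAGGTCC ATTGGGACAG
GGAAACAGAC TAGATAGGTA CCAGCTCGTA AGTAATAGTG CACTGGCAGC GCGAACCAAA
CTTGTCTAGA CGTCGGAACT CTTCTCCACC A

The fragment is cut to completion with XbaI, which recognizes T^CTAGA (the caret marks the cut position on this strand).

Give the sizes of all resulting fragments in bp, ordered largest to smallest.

187, 58, 26 bp

XbaI sites (TCTAGA) start at positions 58, 245.
XbaI cuts after the first base of each site, so after positions 58, 245.
Linear molecule, 2 cuts → 3 fragments:
  1–58 → 58 bp
  59–245 → 187 bp
  246–271 → 26 bp
Sorted largest to smallest: 187, 58, 26 bp.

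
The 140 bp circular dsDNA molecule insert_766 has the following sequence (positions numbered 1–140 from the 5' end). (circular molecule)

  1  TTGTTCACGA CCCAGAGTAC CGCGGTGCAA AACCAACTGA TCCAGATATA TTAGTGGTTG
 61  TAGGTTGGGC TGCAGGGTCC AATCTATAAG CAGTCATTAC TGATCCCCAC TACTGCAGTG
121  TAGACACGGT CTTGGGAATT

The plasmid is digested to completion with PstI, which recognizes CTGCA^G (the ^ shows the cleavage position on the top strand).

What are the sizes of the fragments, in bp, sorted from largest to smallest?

PstI sites (CTGCAG) start at positions 70, 113.
PstI cuts after base 5 of each site (before the last base), so after positions 74, 117.
Circular molecule, 2 cuts → 2 fragments:
  75–117 → 43 bp
  118–140 then 1–74 → 23 + 74 = 97 bp
Sorted largest to smallest: 97, 43 bp.

97, 43 bp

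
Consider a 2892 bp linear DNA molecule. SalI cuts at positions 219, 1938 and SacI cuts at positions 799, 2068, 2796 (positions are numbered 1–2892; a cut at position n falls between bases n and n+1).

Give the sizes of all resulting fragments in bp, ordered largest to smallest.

1139, 728, 580, 219, 130, 96 bp

Combined cut positions (sorted): 219, 799, 1938, 2068, 2796.
Linear molecule, 5 cuts → 6 fragments:
  219 − 0 = 219 bp
  799 − 219 = 580 bp
  1938 − 799 = 1139 bp
  2068 − 1938 = 130 bp
  2796 − 2068 = 728 bp
  2892 − 2796 = 96 bp
Sorted largest to smallest: 1139, 728, 580, 219, 130, 96 bp.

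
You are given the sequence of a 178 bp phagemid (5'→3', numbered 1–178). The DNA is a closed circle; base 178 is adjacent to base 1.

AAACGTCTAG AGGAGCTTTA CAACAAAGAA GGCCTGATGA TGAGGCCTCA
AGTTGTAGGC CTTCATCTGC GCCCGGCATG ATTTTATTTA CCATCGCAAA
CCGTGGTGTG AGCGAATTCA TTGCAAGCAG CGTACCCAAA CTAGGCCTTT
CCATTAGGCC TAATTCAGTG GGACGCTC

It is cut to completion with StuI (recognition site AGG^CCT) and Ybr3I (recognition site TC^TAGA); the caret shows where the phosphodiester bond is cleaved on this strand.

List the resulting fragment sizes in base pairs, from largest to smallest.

StuI sites (AGGCCT) start at positions 30, 43, 57, 143, 156.
StuI cuts after base 3 of each site, so after positions 32, 45, 59, 145, 158.
The Ybr3I site (TCTAGA) starts at position 6.
Ybr3I cuts after base 2 of each site, so after position 7.
Combined cut positions: 7, 32, 45, 59, 145, 158.
Circular molecule, 6 cuts → 6 fragments:
  8–32 → 25 bp
  33–45 → 13 bp
  46–59 → 14 bp
  60–145 → 86 bp
  146–158 → 13 bp
  159–178 then 1–7 → 20 + 7 = 27 bp
Sorted largest to smallest: 86, 27, 25, 14, 13, 13 bp.

86, 27, 25, 14, 13, 13 bp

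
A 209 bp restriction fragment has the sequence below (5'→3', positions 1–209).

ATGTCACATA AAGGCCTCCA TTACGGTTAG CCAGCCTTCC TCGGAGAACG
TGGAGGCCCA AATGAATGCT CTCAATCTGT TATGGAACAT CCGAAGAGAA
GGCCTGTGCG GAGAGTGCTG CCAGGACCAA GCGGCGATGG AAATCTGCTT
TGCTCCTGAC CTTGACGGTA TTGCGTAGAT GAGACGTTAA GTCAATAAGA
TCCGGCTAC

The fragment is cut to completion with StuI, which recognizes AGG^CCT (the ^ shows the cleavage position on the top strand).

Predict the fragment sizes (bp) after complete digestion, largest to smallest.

StuI sites (AGGCCT) start at positions 12, 100.
StuI cuts after base 3 of each site, so after positions 14, 102.
Linear molecule, 2 cuts → 3 fragments:
  1–14 → 14 bp
  15–102 → 88 bp
  103–209 → 107 bp
Sorted largest to smallest: 107, 88, 14 bp.

107, 88, 14 bp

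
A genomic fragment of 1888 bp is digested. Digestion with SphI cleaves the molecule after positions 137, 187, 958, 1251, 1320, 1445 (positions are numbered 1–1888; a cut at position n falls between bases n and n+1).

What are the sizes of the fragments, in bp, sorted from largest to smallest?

Linear molecule, 6 cuts → 7 fragments:
  137 − 0 = 137 bp
  187 − 137 = 50 bp
  958 − 187 = 771 bp
  1251 − 958 = 293 bp
  1320 − 1251 = 69 bp
  1445 − 1320 = 125 bp
  1888 − 1445 = 443 bp
Sorted largest to smallest: 771, 443, 293, 137, 125, 69, 50 bp.

771, 443, 293, 137, 125, 69, 50 bp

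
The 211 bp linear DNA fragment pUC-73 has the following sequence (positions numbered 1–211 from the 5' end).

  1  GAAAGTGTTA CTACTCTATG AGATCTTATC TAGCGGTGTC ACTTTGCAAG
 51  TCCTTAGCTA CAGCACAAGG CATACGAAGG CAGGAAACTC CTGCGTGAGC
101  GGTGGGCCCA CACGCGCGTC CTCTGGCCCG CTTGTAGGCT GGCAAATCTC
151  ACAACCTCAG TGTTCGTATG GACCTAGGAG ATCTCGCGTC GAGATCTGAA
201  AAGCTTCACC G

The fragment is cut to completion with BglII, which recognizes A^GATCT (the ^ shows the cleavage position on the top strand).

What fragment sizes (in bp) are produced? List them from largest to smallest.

BglII sites (AGATCT) start at positions 21, 179, 192.
BglII cuts after the first base of each site, so after positions 21, 179, 192.
Linear molecule, 3 cuts → 4 fragments:
  1–21 → 21 bp
  22–179 → 158 bp
  180–192 → 13 bp
  193–211 → 19 bp
Sorted largest to smallest: 158, 21, 19, 13 bp.

158, 21, 19, 13 bp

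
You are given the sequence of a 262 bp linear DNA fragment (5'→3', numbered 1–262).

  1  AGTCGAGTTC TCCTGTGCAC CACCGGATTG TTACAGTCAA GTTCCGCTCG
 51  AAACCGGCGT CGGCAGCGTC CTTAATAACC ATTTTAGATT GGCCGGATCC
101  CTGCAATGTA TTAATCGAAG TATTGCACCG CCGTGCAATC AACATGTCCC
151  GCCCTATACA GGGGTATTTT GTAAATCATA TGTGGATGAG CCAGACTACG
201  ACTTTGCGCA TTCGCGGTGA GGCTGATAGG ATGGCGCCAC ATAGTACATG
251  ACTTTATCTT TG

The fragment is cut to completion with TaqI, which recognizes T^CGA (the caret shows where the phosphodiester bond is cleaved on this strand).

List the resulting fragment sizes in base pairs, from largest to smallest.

TaqI sites (TCGA) start at positions 3, 48, 115.
TaqI cuts after the first base of each site, so after positions 3, 48, 115.
Linear molecule, 3 cuts → 4 fragments:
  1–3 → 3 bp
  4–48 → 45 bp
  49–115 → 67 bp
  116–262 → 147 bp
Sorted largest to smallest: 147, 67, 45, 3 bp.

147, 67, 45, 3 bp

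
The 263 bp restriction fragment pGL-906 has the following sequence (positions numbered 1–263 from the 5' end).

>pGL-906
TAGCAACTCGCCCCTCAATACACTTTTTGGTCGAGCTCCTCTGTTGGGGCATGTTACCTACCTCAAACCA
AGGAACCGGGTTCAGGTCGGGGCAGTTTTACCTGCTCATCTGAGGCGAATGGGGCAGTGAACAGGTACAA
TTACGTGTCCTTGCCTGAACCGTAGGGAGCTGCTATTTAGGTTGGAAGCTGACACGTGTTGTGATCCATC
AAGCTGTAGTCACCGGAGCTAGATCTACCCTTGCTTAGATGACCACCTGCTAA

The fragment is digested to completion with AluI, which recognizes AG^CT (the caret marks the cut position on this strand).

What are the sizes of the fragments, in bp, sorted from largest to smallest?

134, 35, 35, 25, 19, 15 bp

AluI sites (AGCT) start at positions 34, 168, 187, 212, 227.
AluI cuts after base 2 of each site, so after positions 35, 169, 188, 213, 228.
Linear molecule, 5 cuts → 6 fragments:
  1–35 → 35 bp
  36–169 → 134 bp
  170–188 → 19 bp
  189–213 → 25 bp
  214–228 → 15 bp
  229–263 → 35 bp
Sorted largest to smallest: 134, 35, 35, 25, 19, 15 bp.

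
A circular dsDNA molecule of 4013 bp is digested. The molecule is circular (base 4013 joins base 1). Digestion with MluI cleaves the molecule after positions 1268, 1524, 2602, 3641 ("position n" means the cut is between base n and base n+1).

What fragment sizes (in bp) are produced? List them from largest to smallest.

1640, 1078, 1039, 256 bp

Circular molecule, 4 cuts → 4 fragments:
  1524 − 1268 = 256 bp
  2602 − 1524 = 1078 bp
  3641 − 2602 = 1039 bp
  wrap: 4013 − 3641 + 1268 = 1640 bp
Sorted largest to smallest: 1640, 1078, 1039, 256 bp.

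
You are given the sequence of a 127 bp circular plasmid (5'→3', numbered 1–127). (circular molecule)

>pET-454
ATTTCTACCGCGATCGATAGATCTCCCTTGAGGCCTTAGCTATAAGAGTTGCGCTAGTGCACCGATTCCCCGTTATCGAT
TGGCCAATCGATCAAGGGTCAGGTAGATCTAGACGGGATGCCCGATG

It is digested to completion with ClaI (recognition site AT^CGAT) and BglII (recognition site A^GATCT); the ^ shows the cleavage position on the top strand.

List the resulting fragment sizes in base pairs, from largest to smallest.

57, 36, 17, 12, 5 bp

ClaI sites (ATCGAT) start at positions 13, 75, 87.
ClaI cuts after base 2 of each site, so after positions 14, 76, 88.
BglII sites (AGATCT) start at positions 19, 105.
BglII cuts after the first base of each site, so after positions 19, 105.
Combined cut positions: 14, 19, 76, 88, 105.
Circular molecule, 5 cuts → 5 fragments:
  15–19 → 5 bp
  20–76 → 57 bp
  77–88 → 12 bp
  89–105 → 17 bp
  106–127 then 1–14 → 22 + 14 = 36 bp
Sorted largest to smallest: 57, 36, 17, 12, 5 bp.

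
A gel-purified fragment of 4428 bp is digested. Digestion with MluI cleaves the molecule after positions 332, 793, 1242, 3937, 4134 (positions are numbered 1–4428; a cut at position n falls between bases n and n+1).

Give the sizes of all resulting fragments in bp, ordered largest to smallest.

Linear molecule, 5 cuts → 6 fragments:
  332 − 0 = 332 bp
  793 − 332 = 461 bp
  1242 − 793 = 449 bp
  3937 − 1242 = 2695 bp
  4134 − 3937 = 197 bp
  4428 − 4134 = 294 bp
Sorted largest to smallest: 2695, 461, 449, 332, 294, 197 bp.

2695, 461, 449, 332, 294, 197 bp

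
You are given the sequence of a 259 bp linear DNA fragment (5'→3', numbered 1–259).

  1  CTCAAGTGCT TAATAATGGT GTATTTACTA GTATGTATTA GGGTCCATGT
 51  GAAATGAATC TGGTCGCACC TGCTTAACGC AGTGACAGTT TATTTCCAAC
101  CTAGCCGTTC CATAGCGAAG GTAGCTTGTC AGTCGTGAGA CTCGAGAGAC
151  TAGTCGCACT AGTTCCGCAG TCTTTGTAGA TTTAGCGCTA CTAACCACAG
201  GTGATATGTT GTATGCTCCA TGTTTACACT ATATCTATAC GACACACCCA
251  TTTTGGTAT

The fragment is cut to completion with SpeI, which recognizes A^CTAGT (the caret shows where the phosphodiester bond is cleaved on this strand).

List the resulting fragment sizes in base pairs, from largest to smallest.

SpeI sites (ACTAGT) start at positions 27, 149, 158.
SpeI cuts after the first base of each site, so after positions 27, 149, 158.
Linear molecule, 3 cuts → 4 fragments:
  1–27 → 27 bp
  28–149 → 122 bp
  150–158 → 9 bp
  159–259 → 101 bp
Sorted largest to smallest: 122, 101, 27, 9 bp.

122, 101, 27, 9 bp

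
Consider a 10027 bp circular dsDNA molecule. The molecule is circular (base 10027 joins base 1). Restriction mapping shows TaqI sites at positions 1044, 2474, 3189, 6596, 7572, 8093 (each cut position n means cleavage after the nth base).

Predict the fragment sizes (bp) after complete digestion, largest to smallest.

3407, 2978, 1430, 976, 715, 521 bp

Circular molecule, 6 cuts → 6 fragments:
  2474 − 1044 = 1430 bp
  3189 − 2474 = 715 bp
  6596 − 3189 = 3407 bp
  7572 − 6596 = 976 bp
  8093 − 7572 = 521 bp
  wrap: 10027 − 8093 + 1044 = 2978 bp
Sorted largest to smallest: 3407, 2978, 1430, 976, 715, 521 bp.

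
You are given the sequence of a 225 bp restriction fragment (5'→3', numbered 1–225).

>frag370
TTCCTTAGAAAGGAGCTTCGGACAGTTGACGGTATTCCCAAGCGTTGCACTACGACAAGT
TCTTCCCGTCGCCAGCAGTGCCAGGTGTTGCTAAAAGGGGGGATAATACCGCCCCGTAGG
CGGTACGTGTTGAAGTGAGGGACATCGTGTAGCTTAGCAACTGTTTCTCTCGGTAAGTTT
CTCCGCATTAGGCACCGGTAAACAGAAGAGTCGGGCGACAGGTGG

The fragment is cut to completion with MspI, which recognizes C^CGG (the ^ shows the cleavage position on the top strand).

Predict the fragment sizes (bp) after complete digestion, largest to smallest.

195, 30 bp

The MspI site (CCGG) starts at position 195.
MspI cuts after the first base of each site, so after position 195.
Linear molecule, 1 cut → 2 fragments:
  1–195 → 195 bp
  196–225 → 30 bp
Sorted largest to smallest: 195, 30 bp.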